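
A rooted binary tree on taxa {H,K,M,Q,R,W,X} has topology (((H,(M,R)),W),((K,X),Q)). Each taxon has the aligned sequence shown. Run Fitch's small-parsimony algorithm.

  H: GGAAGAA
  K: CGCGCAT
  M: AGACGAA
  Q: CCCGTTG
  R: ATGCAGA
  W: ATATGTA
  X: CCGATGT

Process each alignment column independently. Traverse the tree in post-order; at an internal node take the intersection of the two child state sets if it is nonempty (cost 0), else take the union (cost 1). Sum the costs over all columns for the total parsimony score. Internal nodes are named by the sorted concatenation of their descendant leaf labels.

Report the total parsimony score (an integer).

MR@0: {A} ∩ {A} = {A} (intersection, +0)
HMR@0: {G} ∪ {A} = {A,G} (union, +1)
HMRW@0: {A,G} ∩ {A} = {A} (intersection, +0)
KX@0: {C} ∩ {C} = {C} (intersection, +0)
KQX@0: {C} ∩ {C} = {C} (intersection, +0)
HKMQRWX@0: {A} ∪ {C} = {A,C} (union, +1)
MR@1: {G} ∪ {T} = {G,T} (union, +1)
HMR@1: {G} ∩ {G,T} = {G} (intersection, +0)
HMRW@1: {G} ∪ {T} = {G,T} (union, +1)
KX@1: {G} ∪ {C} = {C,G} (union, +1)
KQX@1: {C,G} ∩ {C} = {C} (intersection, +0)
HKMQRWX@1: {G,T} ∪ {C} = {C,G,T} (union, +1)
MR@2: {A} ∪ {G} = {A,G} (union, +1)
HMR@2: {A} ∩ {A,G} = {A} (intersection, +0)
HMRW@2: {A} ∩ {A} = {A} (intersection, +0)
KX@2: {C} ∪ {G} = {C,G} (union, +1)
KQX@2: {C,G} ∩ {C} = {C} (intersection, +0)
HKMQRWX@2: {A} ∪ {C} = {A,C} (union, +1)
MR@3: {C} ∩ {C} = {C} (intersection, +0)
HMR@3: {A} ∪ {C} = {A,C} (union, +1)
HMRW@3: {A,C} ∪ {T} = {A,C,T} (union, +1)
KX@3: {G} ∪ {A} = {A,G} (union, +1)
KQX@3: {A,G} ∩ {G} = {G} (intersection, +0)
HKMQRWX@3: {A,C,T} ∪ {G} = {A,C,G,T} (union, +1)
MR@4: {G} ∪ {A} = {A,G} (union, +1)
HMR@4: {G} ∩ {A,G} = {G} (intersection, +0)
HMRW@4: {G} ∩ {G} = {G} (intersection, +0)
KX@4: {C} ∪ {T} = {C,T} (union, +1)
KQX@4: {C,T} ∩ {T} = {T} (intersection, +0)
HKMQRWX@4: {G} ∪ {T} = {G,T} (union, +1)
MR@5: {A} ∪ {G} = {A,G} (union, +1)
HMR@5: {A} ∩ {A,G} = {A} (intersection, +0)
HMRW@5: {A} ∪ {T} = {A,T} (union, +1)
KX@5: {A} ∪ {G} = {A,G} (union, +1)
KQX@5: {A,G} ∪ {T} = {A,G,T} (union, +1)
HKMQRWX@5: {A,T} ∩ {A,G,T} = {A,T} (intersection, +0)
MR@6: {A} ∩ {A} = {A} (intersection, +0)
HMR@6: {A} ∩ {A} = {A} (intersection, +0)
HMRW@6: {A} ∩ {A} = {A} (intersection, +0)
KX@6: {T} ∩ {T} = {T} (intersection, +0)
KQX@6: {T} ∪ {G} = {G,T} (union, +1)
HKMQRWX@6: {A} ∪ {G,T} = {A,G,T} (union, +1)
per-site changes: [2, 4, 3, 4, 3, 4, 2]; total = 22

22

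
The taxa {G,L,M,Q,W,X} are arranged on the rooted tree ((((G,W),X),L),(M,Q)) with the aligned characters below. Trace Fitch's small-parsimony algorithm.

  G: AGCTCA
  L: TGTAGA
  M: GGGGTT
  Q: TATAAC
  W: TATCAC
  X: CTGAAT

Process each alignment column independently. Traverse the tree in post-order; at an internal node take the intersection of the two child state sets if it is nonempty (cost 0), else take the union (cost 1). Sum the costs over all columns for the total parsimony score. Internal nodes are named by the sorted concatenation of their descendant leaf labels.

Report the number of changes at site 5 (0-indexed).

site 0, node GW: G={A} ∪ W={T} → {A,T} (+1)
site 0, node GWX: GW={A,T} ∪ X={C} → {A,C,T} (+1)
site 0, node GLWX: GWX={A,C,T} ∩ L={T} → {T} (+0)
site 0, node MQ: M={G} ∪ Q={T} → {G,T} (+1)
site 0, node GLMQWX: GLWX={T} ∩ MQ={G,T} → {T} (+0)
site 1, node GW: G={G} ∪ W={A} → {A,G} (+1)
site 1, node GWX: GW={A,G} ∪ X={T} → {A,G,T} (+1)
site 1, node GLWX: GWX={A,G,T} ∩ L={G} → {G} (+0)
site 1, node MQ: M={G} ∪ Q={A} → {A,G} (+1)
site 1, node GLMQWX: GLWX={G} ∩ MQ={A,G} → {G} (+0)
site 2, node GW: G={C} ∪ W={T} → {C,T} (+1)
site 2, node GWX: GW={C,T} ∪ X={G} → {C,G,T} (+1)
site 2, node GLWX: GWX={C,G,T} ∩ L={T} → {T} (+0)
site 2, node MQ: M={G} ∪ Q={T} → {G,T} (+1)
site 2, node GLMQWX: GLWX={T} ∩ MQ={G,T} → {T} (+0)
site 3, node GW: G={T} ∪ W={C} → {C,T} (+1)
site 3, node GWX: GW={C,T} ∪ X={A} → {A,C,T} (+1)
site 3, node GLWX: GWX={A,C,T} ∩ L={A} → {A} (+0)
site 3, node MQ: M={G} ∪ Q={A} → {A,G} (+1)
site 3, node GLMQWX: GLWX={A} ∩ MQ={A,G} → {A} (+0)
site 4, node GW: G={C} ∪ W={A} → {A,C} (+1)
site 4, node GWX: GW={A,C} ∩ X={A} → {A} (+0)
site 4, node GLWX: GWX={A} ∪ L={G} → {A,G} (+1)
site 4, node MQ: M={T} ∪ Q={A} → {A,T} (+1)
site 4, node GLMQWX: GLWX={A,G} ∩ MQ={A,T} → {A} (+0)
site 5, node GW: G={A} ∪ W={C} → {A,C} (+1)
site 5, node GWX: GW={A,C} ∪ X={T} → {A,C,T} (+1)
site 5, node GLWX: GWX={A,C,T} ∩ L={A} → {A} (+0)
site 5, node MQ: M={T} ∪ Q={C} → {C,T} (+1)
site 5, node GLMQWX: GLWX={A} ∪ MQ={C,T} → {A,C,T} (+1)
per-site changes: [3, 3, 3, 3, 3, 4]; total = 19

4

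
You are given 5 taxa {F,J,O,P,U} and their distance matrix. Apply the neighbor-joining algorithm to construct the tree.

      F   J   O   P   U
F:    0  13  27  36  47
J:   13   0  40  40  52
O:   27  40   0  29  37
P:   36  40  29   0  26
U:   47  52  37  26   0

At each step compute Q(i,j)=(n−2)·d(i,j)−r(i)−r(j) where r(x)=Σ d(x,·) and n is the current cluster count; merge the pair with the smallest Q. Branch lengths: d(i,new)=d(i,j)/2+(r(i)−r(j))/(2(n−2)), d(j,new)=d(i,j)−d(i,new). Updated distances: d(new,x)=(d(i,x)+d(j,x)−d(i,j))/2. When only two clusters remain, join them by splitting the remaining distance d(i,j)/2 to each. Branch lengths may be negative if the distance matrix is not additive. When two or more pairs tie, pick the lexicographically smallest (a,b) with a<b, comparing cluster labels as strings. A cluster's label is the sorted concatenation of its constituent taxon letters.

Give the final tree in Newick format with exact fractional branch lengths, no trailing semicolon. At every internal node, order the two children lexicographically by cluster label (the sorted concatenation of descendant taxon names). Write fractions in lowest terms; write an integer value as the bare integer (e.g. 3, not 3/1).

((((F:17/6,J:61/6):125/8,O:91/8):69/8,P:65/8):143/16,U:143/16)

1. join F+J (d=13, Q=-229) ⇒ FJ; edges |F|=17/6, |J|=61/6
  updated: d(FJ,O)=27, d(FJ,P)=63/2, d(FJ,U)=43
2. join FJ+O (d=27, Q=-281/2) ⇒ FJO; edges |FJ|=125/8, |O|=91/8
  updated: d(FJO,P)=67/4, d(FJO,U)=53/2
3. join FJO+P (d=67/4, Q=-277/4) ⇒ FJOP; edges |FJO|=69/8, |P|=65/8
  updated: d(FJOP,U)=143/8
4. join FJOP+U (d=143/8) ⇒ FJOPU; edges |FJOP|=143/16, |U|=143/16
final tree: ((((F:17/6,J:61/6):125/8,O:91/8):69/8,P:65/8):143/16,U:143/16)
total length: 597/8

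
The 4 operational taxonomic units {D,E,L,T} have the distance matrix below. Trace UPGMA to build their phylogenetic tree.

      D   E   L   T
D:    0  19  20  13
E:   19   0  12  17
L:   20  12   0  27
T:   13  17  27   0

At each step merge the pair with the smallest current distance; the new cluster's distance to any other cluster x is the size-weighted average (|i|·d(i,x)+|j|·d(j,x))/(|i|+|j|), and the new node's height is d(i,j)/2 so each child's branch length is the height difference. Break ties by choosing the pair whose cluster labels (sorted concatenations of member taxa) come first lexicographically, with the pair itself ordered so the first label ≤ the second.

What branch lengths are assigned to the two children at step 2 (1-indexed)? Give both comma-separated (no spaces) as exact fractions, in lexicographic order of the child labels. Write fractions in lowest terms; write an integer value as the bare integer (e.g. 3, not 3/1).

step 1: merge (E,L) at d=12; branch lengths E→6, L→6; new cluster EL
  updated: d(D,EL)=39/2, d(EL,T)=22
step 2: merge (D,T) at d=13; branch lengths D→13/2, T→13/2; new cluster DT
  updated: d(DT,EL)=83/4
step 3: merge (DT,EL) at d=83/4; branch lengths DT→31/8, EL→35/8; new cluster DELT
final tree: ((D:13/2,T:13/2):31/8,(E:6,L:6):35/8)
total length: 133/4

13/2,13/2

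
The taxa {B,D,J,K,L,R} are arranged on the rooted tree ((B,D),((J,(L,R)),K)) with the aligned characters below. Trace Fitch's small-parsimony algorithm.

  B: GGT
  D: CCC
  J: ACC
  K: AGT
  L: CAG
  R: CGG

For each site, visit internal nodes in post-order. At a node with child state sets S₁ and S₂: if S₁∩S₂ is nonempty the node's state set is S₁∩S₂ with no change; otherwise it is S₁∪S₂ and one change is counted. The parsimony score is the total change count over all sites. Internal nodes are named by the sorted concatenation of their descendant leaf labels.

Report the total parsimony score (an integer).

9

site 0, node BD: B={G} ∪ D={C} → {C,G} (+1)
site 0, node LR: L={C} ∩ R={C} → {C} (+0)
site 0, node JLR: J={A} ∪ LR={C} → {A,C} (+1)
site 0, node JKLR: JLR={A,C} ∩ K={A} → {A} (+0)
site 0, node BDJKLR: BD={C,G} ∪ JKLR={A} → {A,C,G} (+1)
site 1, node BD: B={G} ∪ D={C} → {C,G} (+1)
site 1, node LR: L={A} ∪ R={G} → {A,G} (+1)
site 1, node JLR: J={C} ∪ LR={A,G} → {A,C,G} (+1)
site 1, node JKLR: JLR={A,C,G} ∩ K={G} → {G} (+0)
site 1, node BDJKLR: BD={C,G} ∩ JKLR={G} → {G} (+0)
site 2, node BD: B={T} ∪ D={C} → {C,T} (+1)
site 2, node LR: L={G} ∩ R={G} → {G} (+0)
site 2, node JLR: J={C} ∪ LR={G} → {C,G} (+1)
site 2, node JKLR: JLR={C,G} ∪ K={T} → {C,G,T} (+1)
site 2, node BDJKLR: BD={C,T} ∩ JKLR={C,G,T} → {C,T} (+0)
per-site changes: [3, 3, 3]; total = 9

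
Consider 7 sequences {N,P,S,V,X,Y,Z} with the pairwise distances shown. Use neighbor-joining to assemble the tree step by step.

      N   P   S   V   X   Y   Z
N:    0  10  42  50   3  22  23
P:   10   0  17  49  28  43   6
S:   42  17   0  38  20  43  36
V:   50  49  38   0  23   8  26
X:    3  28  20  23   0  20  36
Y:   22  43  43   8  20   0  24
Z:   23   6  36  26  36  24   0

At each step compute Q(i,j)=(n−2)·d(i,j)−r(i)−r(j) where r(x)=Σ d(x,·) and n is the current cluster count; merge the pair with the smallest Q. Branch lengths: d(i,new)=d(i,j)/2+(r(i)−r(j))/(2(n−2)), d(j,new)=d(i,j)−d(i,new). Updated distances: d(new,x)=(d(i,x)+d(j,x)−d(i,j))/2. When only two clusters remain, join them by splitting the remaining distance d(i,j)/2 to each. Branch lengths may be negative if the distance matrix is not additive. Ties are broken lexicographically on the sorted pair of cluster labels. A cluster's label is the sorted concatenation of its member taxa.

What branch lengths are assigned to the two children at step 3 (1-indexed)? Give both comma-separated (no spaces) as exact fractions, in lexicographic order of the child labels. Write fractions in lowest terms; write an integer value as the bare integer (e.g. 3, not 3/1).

1. join V+Y (d=8, Q=-314) ⇒ VY; edges |V|=37/5, |Y|=3/5
  updated: d(N,VY)=32, d(P,VY)=42, d(S,VY)=73/2, d(VY,X)=35/2, d(VY,Z)=21
2. join N+X (d=3, Q=-405/2) ⇒ NX; edges |N|=35/16, |X|=13/16
  updated: d(NX,P)=35/2, d(NX,S)=59/2, d(NX,VY)=93/4, d(NX,Z)=28
3. join P+Z (d=6, Q=-311/2) ⇒ PZ; edges |P|=19/12, |Z|=53/12
  updated: d(NX,PZ)=79/4, d(PZ,S)=47/2, d(PZ,VY)=57/2
4. join NX+VY (d=93/4, Q=-457/4) ⇒ NVXY; edges |NX|=123/16, |VY|=249/16
  updated: d(NVXY,PZ)=25/2, d(NVXY,S)=171/8
5. join NVXY+PZ (d=25/2, Q=-459/8) ⇒ NPVXYZ; edges |NVXY|=83/16, |PZ|=117/16
  updated: d(NPVXYZ,S)=259/16
6. join NPVXYZ+S (d=259/16) ⇒ NPSVXYZ; edges |NPVXYZ|=259/32, |S|=259/32
final tree: ((((N:35/16,X:13/16):123/16,(V:37/5,Y:3/5):249/16):83/16,(P:19/12,Z:53/12):117/16):259/32,S:259/32)
total length: 1103/16

19/12,53/12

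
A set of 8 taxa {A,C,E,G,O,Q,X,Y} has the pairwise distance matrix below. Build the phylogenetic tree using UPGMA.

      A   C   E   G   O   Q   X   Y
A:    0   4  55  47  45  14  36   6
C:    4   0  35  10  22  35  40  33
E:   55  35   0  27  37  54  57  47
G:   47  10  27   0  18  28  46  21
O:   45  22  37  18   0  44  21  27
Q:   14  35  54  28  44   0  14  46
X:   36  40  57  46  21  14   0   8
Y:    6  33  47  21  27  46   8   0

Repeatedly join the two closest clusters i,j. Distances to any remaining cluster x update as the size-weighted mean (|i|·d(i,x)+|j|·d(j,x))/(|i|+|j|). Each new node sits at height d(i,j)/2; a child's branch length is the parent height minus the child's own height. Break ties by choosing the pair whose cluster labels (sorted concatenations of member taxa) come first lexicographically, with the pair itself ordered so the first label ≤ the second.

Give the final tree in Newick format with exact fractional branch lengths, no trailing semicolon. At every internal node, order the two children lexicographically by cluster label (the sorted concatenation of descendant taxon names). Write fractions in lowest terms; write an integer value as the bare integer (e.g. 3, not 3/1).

((((A:2,C:2):41/4,Q:49/4):77/24,((G:9,O:9):43/8,(X:4,Y:4):83/8):13/12):1147/168,E:156/7)

iteration 1: select A,C (d=4); attach at lengths (2, 2); label the merged cluster AC
  updated: d(AC,E)=45, d(AC,G)=57/2, d(AC,O)=67/2, d(AC,Q)=49/2, d(AC,X)=38, d(AC,Y)=39/2
iteration 2: select X,Y (d=8); attach at lengths (4, 4); label the merged cluster XY
  updated: d(AC,XY)=115/4, d(E,XY)=52, d(G,XY)=67/2, d(O,XY)=24, d(Q,XY)=30
iteration 3: select G,O (d=18); attach at lengths (9, 9); label the merged cluster GO
  updated: d(AC,GO)=31, d(E,GO)=32, d(GO,Q)=36, d(GO,XY)=115/4
iteration 4: select AC,Q (d=49/2); attach at lengths (41/4, 49/4); label the merged cluster ACQ
  updated: d(ACQ,E)=48, d(ACQ,GO)=98/3, d(ACQ,XY)=175/6
iteration 5: select GO,XY (d=115/4); attach at lengths (43/8, 83/8); label the merged cluster GOXY
  updated: d(ACQ,GOXY)=371/12, d(E,GOXY)=42
iteration 6: select ACQ,GOXY (d=371/12); attach at lengths (77/24, 13/12); label the merged cluster ACGOQXY
  updated: d(ACGOQXY,E)=312/7
iteration 7: select ACGOQXY,E (d=312/7); attach at lengths (1147/168, 156/7); label the merged cluster ACEGOQXY
final tree: ((((A:2,C:2):41/4,Q:49/4):77/24,((G:9,O:9):43/8,(X:4,Y:4):83/8):13/12):1147/168,E:156/7)
total length: 8539/84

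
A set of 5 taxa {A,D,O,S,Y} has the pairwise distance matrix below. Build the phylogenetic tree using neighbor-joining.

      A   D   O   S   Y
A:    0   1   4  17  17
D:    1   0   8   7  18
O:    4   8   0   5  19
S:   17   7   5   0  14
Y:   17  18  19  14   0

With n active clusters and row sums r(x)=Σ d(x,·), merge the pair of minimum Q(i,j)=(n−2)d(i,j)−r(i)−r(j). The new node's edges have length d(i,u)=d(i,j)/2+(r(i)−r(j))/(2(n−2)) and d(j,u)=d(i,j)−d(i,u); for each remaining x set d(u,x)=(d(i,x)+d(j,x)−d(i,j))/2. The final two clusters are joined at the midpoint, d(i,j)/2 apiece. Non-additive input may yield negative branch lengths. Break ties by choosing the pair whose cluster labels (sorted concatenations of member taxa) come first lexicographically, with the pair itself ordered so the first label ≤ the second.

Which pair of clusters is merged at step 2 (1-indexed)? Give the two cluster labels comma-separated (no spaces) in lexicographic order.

1. join A+D (d=1, Q=-70) ⇒ AD; edges |A|=4/3, |D|=-1/3
  updated: d(AD,O)=11/2, d(AD,S)=23/2, d(AD,Y)=17
2. join AD+O (d=11/2, Q=-105/2) ⇒ ADO; edges |AD|=31/8, |O|=13/8
  updated: d(ADO,S)=11/2, d(ADO,Y)=61/4
3. join ADO+S (d=11/2, Q=-139/4) ⇒ ADOS; edges |ADO|=27/8, |S|=17/8
  updated: d(ADOS,Y)=95/8
4. join ADOS+Y (d=95/8) ⇒ ADOSY; edges |ADOS|=95/16, |Y|=95/16
final tree: ((((A:4/3,D:-1/3):31/8,O:13/8):27/8,S:17/8):95/16,Y:95/16)
total length: 191/8

AD,O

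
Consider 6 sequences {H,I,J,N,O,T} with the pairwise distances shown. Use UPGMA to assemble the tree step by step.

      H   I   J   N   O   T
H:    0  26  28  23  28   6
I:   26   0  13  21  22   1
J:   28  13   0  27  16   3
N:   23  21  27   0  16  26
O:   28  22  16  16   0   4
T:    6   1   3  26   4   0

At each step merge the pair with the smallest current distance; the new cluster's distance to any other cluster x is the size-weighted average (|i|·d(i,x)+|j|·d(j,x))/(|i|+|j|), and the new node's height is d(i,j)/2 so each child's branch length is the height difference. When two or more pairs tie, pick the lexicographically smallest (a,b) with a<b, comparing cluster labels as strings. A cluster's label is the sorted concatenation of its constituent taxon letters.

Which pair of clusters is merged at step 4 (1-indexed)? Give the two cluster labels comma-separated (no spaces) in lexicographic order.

H,IJOT

1. join I+T (d=1) ⇒ IT; edges |I|=1/2, |T|=1/2
  updated: d(H,IT)=16, d(IT,J)=8, d(IT,N)=47/2, d(IT,O)=13
2. join IT+J (d=8) ⇒ IJT; edges |IT|=7/2, |J|=4
  updated: d(H,IJT)=20, d(IJT,N)=74/3, d(IJT,O)=14
3. join IJT+O (d=14) ⇒ IJOT; edges |IJT|=3, |O|=7
  updated: d(H,IJOT)=22, d(IJOT,N)=45/2
4. join H+IJOT (d=22) ⇒ HIJOT; edges |H|=11, |IJOT|=4
  updated: d(HIJOT,N)=113/5
5. join HIJOT+N (d=113/5) ⇒ HIJNOT; edges |HIJOT|=3/10, |N|=113/10
final tree: ((H:11,(((I:1/2,T:1/2):7/2,J:4):3,O:7):4):3/10,N:113/10)
total length: 451/10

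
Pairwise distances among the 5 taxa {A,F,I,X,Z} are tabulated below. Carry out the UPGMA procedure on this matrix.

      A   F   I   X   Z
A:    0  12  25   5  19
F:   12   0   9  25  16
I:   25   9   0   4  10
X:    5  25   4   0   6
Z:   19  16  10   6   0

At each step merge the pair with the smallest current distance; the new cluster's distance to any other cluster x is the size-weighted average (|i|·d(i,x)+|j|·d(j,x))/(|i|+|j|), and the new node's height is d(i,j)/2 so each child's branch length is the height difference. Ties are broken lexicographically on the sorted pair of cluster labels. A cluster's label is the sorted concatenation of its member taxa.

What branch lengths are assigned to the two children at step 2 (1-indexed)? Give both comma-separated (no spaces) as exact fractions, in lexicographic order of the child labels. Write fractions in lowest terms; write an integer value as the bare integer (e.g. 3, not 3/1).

2,4

step 1: merge (I,X) at d=4; branch lengths I→2, X→2; new cluster IX
  updated: d(A,IX)=15, d(F,IX)=17, d(IX,Z)=8
step 2: merge (IX,Z) at d=8; branch lengths IX→2, Z→4; new cluster IXZ
  updated: d(A,IXZ)=49/3, d(F,IXZ)=50/3
step 3: merge (A,F) at d=12; branch lengths A→6, F→6; new cluster AF
  updated: d(AF,IXZ)=33/2
step 4: merge (AF,IXZ) at d=33/2; branch lengths AF→9/4, IXZ→17/4; new cluster AFIXZ
final tree: ((A:6,F:6):9/4,((I:2,X:2):2,Z:4):17/4)
total length: 57/2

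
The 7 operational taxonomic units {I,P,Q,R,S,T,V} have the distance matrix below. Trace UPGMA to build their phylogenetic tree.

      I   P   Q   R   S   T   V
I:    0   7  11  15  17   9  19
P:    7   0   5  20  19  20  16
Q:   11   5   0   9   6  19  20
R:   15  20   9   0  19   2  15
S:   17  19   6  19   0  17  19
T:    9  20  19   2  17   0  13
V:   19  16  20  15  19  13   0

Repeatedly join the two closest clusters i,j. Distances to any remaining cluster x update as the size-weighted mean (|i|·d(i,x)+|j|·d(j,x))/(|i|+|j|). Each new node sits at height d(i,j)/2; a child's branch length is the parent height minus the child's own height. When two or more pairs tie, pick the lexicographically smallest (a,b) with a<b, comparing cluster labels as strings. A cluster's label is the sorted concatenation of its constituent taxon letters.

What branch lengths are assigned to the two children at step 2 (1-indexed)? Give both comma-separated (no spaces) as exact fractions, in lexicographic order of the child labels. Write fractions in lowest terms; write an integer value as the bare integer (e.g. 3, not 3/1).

5/2,5/2

step 1: merge (R,T) at d=2; branch lengths R→1, T→1; new cluster RT
  updated: d(I,RT)=12, d(P,RT)=20, d(Q,RT)=14, d(RT,S)=18, d(RT,V)=14
step 2: merge (P,Q) at d=5; branch lengths P→5/2, Q→5/2; new cluster PQ
  updated: d(I,PQ)=9, d(PQ,RT)=17, d(PQ,S)=25/2, d(PQ,V)=18
step 3: merge (I,PQ) at d=9; branch lengths I→9/2, PQ→2; new cluster IPQ
  updated: d(IPQ,RT)=46/3, d(IPQ,S)=14, d(IPQ,V)=55/3
step 4: merge (IPQ,S) at d=14; branch lengths IPQ→5/2, S→7; new cluster IPQS
  updated: d(IPQS,RT)=16, d(IPQS,V)=37/2
step 5: merge (RT,V) at d=14; branch lengths RT→6, V→7; new cluster RTV
  updated: d(IPQS,RTV)=101/6
step 6: merge (IPQS,RTV) at d=101/6; branch lengths IPQS→17/12, RTV→17/12; new cluster IPQRSTV
final tree: (((I:9/2,(P:5/2,Q:5/2):2):5/2,S:7):17/12,((R:1,T:1):6,V:7):17/12)
total length: 233/6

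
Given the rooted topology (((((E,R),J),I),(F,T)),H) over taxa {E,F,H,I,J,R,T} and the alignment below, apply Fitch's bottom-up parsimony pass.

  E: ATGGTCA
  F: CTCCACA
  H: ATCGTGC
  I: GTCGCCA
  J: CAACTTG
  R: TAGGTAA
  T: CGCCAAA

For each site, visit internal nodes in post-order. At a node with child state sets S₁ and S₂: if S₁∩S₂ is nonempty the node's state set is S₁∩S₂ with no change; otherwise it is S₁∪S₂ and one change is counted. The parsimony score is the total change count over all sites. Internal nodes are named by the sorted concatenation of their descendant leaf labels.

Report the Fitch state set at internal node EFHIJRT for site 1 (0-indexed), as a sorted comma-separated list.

ER@0: {A} ∪ {T} = {A,T} (union, +1)
EJR@0: {A,T} ∪ {C} = {A,C,T} (union, +1)
EIJR@0: {A,C,T} ∪ {G} = {A,C,G,T} (union, +1)
FT@0: {C} ∩ {C} = {C} (intersection, +0)
EFIJRT@0: {A,C,G,T} ∩ {C} = {C} (intersection, +0)
EFHIJRT@0: {C} ∪ {A} = {A,C} (union, +1)
ER@1: {T} ∪ {A} = {A,T} (union, +1)
EJR@1: {A,T} ∩ {A} = {A} (intersection, +0)
EIJR@1: {A} ∪ {T} = {A,T} (union, +1)
FT@1: {T} ∪ {G} = {G,T} (union, +1)
EFIJRT@1: {A,T} ∩ {G,T} = {T} (intersection, +0)
EFHIJRT@1: {T} ∩ {T} = {T} (intersection, +0)
ER@2: {G} ∩ {G} = {G} (intersection, +0)
EJR@2: {G} ∪ {A} = {A,G} (union, +1)
EIJR@2: {A,G} ∪ {C} = {A,C,G} (union, +1)
FT@2: {C} ∩ {C} = {C} (intersection, +0)
EFIJRT@2: {A,C,G} ∩ {C} = {C} (intersection, +0)
EFHIJRT@2: {C} ∩ {C} = {C} (intersection, +0)
ER@3: {G} ∩ {G} = {G} (intersection, +0)
EJR@3: {G} ∪ {C} = {C,G} (union, +1)
EIJR@3: {C,G} ∩ {G} = {G} (intersection, +0)
FT@3: {C} ∩ {C} = {C} (intersection, +0)
EFIJRT@3: {G} ∪ {C} = {C,G} (union, +1)
EFHIJRT@3: {C,G} ∩ {G} = {G} (intersection, +0)
ER@4: {T} ∩ {T} = {T} (intersection, +0)
EJR@4: {T} ∩ {T} = {T} (intersection, +0)
EIJR@4: {T} ∪ {C} = {C,T} (union, +1)
FT@4: {A} ∩ {A} = {A} (intersection, +0)
EFIJRT@4: {C,T} ∪ {A} = {A,C,T} (union, +1)
EFHIJRT@4: {A,C,T} ∩ {T} = {T} (intersection, +0)
ER@5: {C} ∪ {A} = {A,C} (union, +1)
EJR@5: {A,C} ∪ {T} = {A,C,T} (union, +1)
EIJR@5: {A,C,T} ∩ {C} = {C} (intersection, +0)
FT@5: {C} ∪ {A} = {A,C} (union, +1)
EFIJRT@5: {C} ∩ {A,C} = {C} (intersection, +0)
EFHIJRT@5: {C} ∪ {G} = {C,G} (union, +1)
ER@6: {A} ∩ {A} = {A} (intersection, +0)
EJR@6: {A} ∪ {G} = {A,G} (union, +1)
EIJR@6: {A,G} ∩ {A} = {A} (intersection, +0)
FT@6: {A} ∩ {A} = {A} (intersection, +0)
EFIJRT@6: {A} ∩ {A} = {A} (intersection, +0)
EFHIJRT@6: {A} ∪ {C} = {A,C} (union, +1)
per-site changes: [4, 3, 2, 2, 2, 4, 2]; total = 19

T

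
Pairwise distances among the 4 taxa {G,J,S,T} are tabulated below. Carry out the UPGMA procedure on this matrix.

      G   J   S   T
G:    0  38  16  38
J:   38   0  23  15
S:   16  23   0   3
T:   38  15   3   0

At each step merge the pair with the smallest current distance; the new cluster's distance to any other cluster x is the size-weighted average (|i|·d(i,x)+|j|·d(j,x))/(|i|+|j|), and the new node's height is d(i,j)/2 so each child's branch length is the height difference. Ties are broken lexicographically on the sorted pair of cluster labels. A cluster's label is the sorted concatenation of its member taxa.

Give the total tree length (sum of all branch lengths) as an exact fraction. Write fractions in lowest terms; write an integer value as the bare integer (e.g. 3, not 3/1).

125/3

1. join S+T (d=3) ⇒ ST; edges |S|=3/2, |T|=3/2
  updated: d(G,ST)=27, d(J,ST)=19
2. join J+ST (d=19) ⇒ JST; edges |J|=19/2, |ST|=8
  updated: d(G,JST)=92/3
3. join G+JST (d=92/3) ⇒ GJST; edges |G|=46/3, |JST|=35/6
final tree: (G:46/3,(J:19/2,(S:3/2,T:3/2):8):35/6)
total length: 125/3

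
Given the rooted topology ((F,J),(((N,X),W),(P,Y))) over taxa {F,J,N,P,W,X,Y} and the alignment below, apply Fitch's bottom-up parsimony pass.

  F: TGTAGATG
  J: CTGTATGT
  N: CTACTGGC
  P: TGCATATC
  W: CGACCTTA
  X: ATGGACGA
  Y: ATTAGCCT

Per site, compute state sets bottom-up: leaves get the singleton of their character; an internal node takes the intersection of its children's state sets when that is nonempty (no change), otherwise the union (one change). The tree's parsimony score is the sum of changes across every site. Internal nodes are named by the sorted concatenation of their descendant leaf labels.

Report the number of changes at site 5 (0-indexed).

5

site 0, node FJ: F={T} ∪ J={C} → {C,T} (+1)
site 0, node NX: N={C} ∪ X={A} → {A,C} (+1)
site 0, node NWX: NX={A,C} ∩ W={C} → {C} (+0)
site 0, node PY: P={T} ∪ Y={A} → {A,T} (+1)
site 0, node NPWXY: NWX={C} ∪ PY={A,T} → {A,C,T} (+1)
site 0, node FJNPWXY: FJ={C,T} ∩ NPWXY={A,C,T} → {C,T} (+0)
site 1, node FJ: F={G} ∪ J={T} → {G,T} (+1)
site 1, node NX: N={T} ∩ X={T} → {T} (+0)
site 1, node NWX: NX={T} ∪ W={G} → {G,T} (+1)
site 1, node PY: P={G} ∪ Y={T} → {G,T} (+1)
site 1, node NPWXY: NWX={G,T} ∩ PY={G,T} → {G,T} (+0)
site 1, node FJNPWXY: FJ={G,T} ∩ NPWXY={G,T} → {G,T} (+0)
site 2, node FJ: F={T} ∪ J={G} → {G,T} (+1)
site 2, node NX: N={A} ∪ X={G} → {A,G} (+1)
site 2, node NWX: NX={A,G} ∩ W={A} → {A} (+0)
site 2, node PY: P={C} ∪ Y={T} → {C,T} (+1)
site 2, node NPWXY: NWX={A} ∪ PY={C,T} → {A,C,T} (+1)
site 2, node FJNPWXY: FJ={G,T} ∩ NPWXY={A,C,T} → {T} (+0)
site 3, node FJ: F={A} ∪ J={T} → {A,T} (+1)
site 3, node NX: N={C} ∪ X={G} → {C,G} (+1)
site 3, node NWX: NX={C,G} ∩ W={C} → {C} (+0)
site 3, node PY: P={A} ∩ Y={A} → {A} (+0)
site 3, node NPWXY: NWX={C} ∪ PY={A} → {A,C} (+1)
site 3, node FJNPWXY: FJ={A,T} ∩ NPWXY={A,C} → {A} (+0)
site 4, node FJ: F={G} ∪ J={A} → {A,G} (+1)
site 4, node NX: N={T} ∪ X={A} → {A,T} (+1)
site 4, node NWX: NX={A,T} ∪ W={C} → {A,C,T} (+1)
site 4, node PY: P={T} ∪ Y={G} → {G,T} (+1)
site 4, node NPWXY: NWX={A,C,T} ∩ PY={G,T} → {T} (+0)
site 4, node FJNPWXY: FJ={A,G} ∪ NPWXY={T} → {A,G,T} (+1)
site 5, node FJ: F={A} ∪ J={T} → {A,T} (+1)
site 5, node NX: N={G} ∪ X={C} → {C,G} (+1)
site 5, node NWX: NX={C,G} ∪ W={T} → {C,G,T} (+1)
site 5, node PY: P={A} ∪ Y={C} → {A,C} (+1)
site 5, node NPWXY: NWX={C,G,T} ∩ PY={A,C} → {C} (+0)
site 5, node FJNPWXY: FJ={A,T} ∪ NPWXY={C} → {A,C,T} (+1)
site 6, node FJ: F={T} ∪ J={G} → {G,T} (+1)
site 6, node NX: N={G} ∩ X={G} → {G} (+0)
site 6, node NWX: NX={G} ∪ W={T} → {G,T} (+1)
site 6, node PY: P={T} ∪ Y={C} → {C,T} (+1)
site 6, node NPWXY: NWX={G,T} ∩ PY={C,T} → {T} (+0)
site 6, node FJNPWXY: FJ={G,T} ∩ NPWXY={T} → {T} (+0)
site 7, node FJ: F={G} ∪ J={T} → {G,T} (+1)
site 7, node NX: N={C} ∪ X={A} → {A,C} (+1)
site 7, node NWX: NX={A,C} ∩ W={A} → {A} (+0)
site 7, node PY: P={C} ∪ Y={T} → {C,T} (+1)
site 7, node NPWXY: NWX={A} ∪ PY={C,T} → {A,C,T} (+1)
site 7, node FJNPWXY: FJ={G,T} ∩ NPWXY={A,C,T} → {T} (+0)
per-site changes: [4, 3, 4, 3, 5, 5, 3, 4]; total = 31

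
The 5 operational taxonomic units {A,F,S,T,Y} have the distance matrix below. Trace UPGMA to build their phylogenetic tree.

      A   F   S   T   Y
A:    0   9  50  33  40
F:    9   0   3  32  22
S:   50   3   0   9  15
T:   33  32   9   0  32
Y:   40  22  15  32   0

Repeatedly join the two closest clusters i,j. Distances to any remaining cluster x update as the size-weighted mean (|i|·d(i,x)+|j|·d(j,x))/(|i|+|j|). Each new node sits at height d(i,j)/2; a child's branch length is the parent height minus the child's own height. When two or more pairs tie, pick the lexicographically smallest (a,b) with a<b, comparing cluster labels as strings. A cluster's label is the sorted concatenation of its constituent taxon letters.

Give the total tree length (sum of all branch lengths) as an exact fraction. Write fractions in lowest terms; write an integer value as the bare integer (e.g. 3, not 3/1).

671/12

step 1: merge (F,S) at d=3; branch lengths F→3/2, S→3/2; new cluster FS
  updated: d(A,FS)=59/2, d(FS,T)=41/2, d(FS,Y)=37/2
step 2: merge (FS,Y) at d=37/2; branch lengths FS→31/4, Y→37/4; new cluster FSY
  updated: d(A,FSY)=33, d(FSY,T)=73/3
step 3: merge (FSY,T) at d=73/3; branch lengths FSY→35/12, T→73/6; new cluster FSTY
  updated: d(A,FSTY)=33
step 4: merge (A,FSTY) at d=33; branch lengths A→33/2, FSTY→13/3; new cluster AFSTY
final tree: (A:33/2,(((F:3/2,S:3/2):31/4,Y:37/4):35/12,T:73/6):13/3)
total length: 671/12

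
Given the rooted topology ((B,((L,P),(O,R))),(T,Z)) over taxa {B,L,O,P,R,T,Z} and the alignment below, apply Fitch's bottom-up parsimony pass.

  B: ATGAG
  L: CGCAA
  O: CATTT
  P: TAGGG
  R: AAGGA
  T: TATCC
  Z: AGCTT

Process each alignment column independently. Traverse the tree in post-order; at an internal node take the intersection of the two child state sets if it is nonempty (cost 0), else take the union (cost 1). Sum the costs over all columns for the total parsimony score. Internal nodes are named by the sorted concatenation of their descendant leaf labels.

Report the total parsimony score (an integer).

21

[col 0] LP: children L:{C}, P:{T} ∪→ {C,T}; cost 1
[col 0] OR: children O:{C}, R:{A} ∪→ {A,C}; cost 1
[col 0] LOPR: children LP:{C,T}, OR:{A,C} ∩→ {C}; cost 0
[col 0] BLOPR: children B:{A}, LOPR:{C} ∪→ {A,C}; cost 1
[col 0] TZ: children T:{T}, Z:{A} ∪→ {A,T}; cost 1
[col 0] BLOPRTZ: children BLOPR:{A,C}, TZ:{A,T} ∩→ {A}; cost 0
[col 1] LP: children L:{G}, P:{A} ∪→ {A,G}; cost 1
[col 1] OR: children O:{A}, R:{A} ∩→ {A}; cost 0
[col 1] LOPR: children LP:{A,G}, OR:{A} ∩→ {A}; cost 0
[col 1] BLOPR: children B:{T}, LOPR:{A} ∪→ {A,T}; cost 1
[col 1] TZ: children T:{A}, Z:{G} ∪→ {A,G}; cost 1
[col 1] BLOPRTZ: children BLOPR:{A,T}, TZ:{A,G} ∩→ {A}; cost 0
[col 2] LP: children L:{C}, P:{G} ∪→ {C,G}; cost 1
[col 2] OR: children O:{T}, R:{G} ∪→ {G,T}; cost 1
[col 2] LOPR: children LP:{C,G}, OR:{G,T} ∩→ {G}; cost 0
[col 2] BLOPR: children B:{G}, LOPR:{G} ∩→ {G}; cost 0
[col 2] TZ: children T:{T}, Z:{C} ∪→ {C,T}; cost 1
[col 2] BLOPRTZ: children BLOPR:{G}, TZ:{C,T} ∪→ {C,G,T}; cost 1
[col 3] LP: children L:{A}, P:{G} ∪→ {A,G}; cost 1
[col 3] OR: children O:{T}, R:{G} ∪→ {G,T}; cost 1
[col 3] LOPR: children LP:{A,G}, OR:{G,T} ∩→ {G}; cost 0
[col 3] BLOPR: children B:{A}, LOPR:{G} ∪→ {A,G}; cost 1
[col 3] TZ: children T:{C}, Z:{T} ∪→ {C,T}; cost 1
[col 3] BLOPRTZ: children BLOPR:{A,G}, TZ:{C,T} ∪→ {A,C,G,T}; cost 1
[col 4] LP: children L:{A}, P:{G} ∪→ {A,G}; cost 1
[col 4] OR: children O:{T}, R:{A} ∪→ {A,T}; cost 1
[col 4] LOPR: children LP:{A,G}, OR:{A,T} ∩→ {A}; cost 0
[col 4] BLOPR: children B:{G}, LOPR:{A} ∪→ {A,G}; cost 1
[col 4] TZ: children T:{C}, Z:{T} ∪→ {C,T}; cost 1
[col 4] BLOPRTZ: children BLOPR:{A,G}, TZ:{C,T} ∪→ {A,C,G,T}; cost 1
per-site changes: [4, 3, 4, 5, 5]; total = 21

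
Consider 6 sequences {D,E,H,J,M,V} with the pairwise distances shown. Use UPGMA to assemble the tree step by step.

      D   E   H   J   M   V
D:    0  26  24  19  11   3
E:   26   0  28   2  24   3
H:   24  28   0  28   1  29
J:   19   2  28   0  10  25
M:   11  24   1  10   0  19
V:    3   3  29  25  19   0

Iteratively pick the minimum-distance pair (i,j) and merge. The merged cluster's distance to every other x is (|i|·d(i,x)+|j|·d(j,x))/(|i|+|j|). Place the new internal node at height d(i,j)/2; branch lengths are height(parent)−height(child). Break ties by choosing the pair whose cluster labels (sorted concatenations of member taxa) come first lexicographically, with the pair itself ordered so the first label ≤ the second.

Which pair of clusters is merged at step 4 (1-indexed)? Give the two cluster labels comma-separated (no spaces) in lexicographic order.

DV,EJ

iteration 1: select H,M (d=1); attach at lengths (1/2, 1/2); label the merged cluster HM
  updated: d(D,HM)=35/2, d(E,HM)=26, d(HM,J)=19, d(HM,V)=24
iteration 2: select E,J (d=2); attach at lengths (1, 1); label the merged cluster EJ
  updated: d(D,EJ)=45/2, d(EJ,HM)=45/2, d(EJ,V)=14
iteration 3: select D,V (d=3); attach at lengths (3/2, 3/2); label the merged cluster DV
  updated: d(DV,EJ)=73/4, d(DV,HM)=83/4
iteration 4: select DV,EJ (d=73/4); attach at lengths (61/8, 65/8); label the merged cluster DEJV
  updated: d(DEJV,HM)=173/8
iteration 5: select DEJV,HM (d=173/8); attach at lengths (27/16, 165/16); label the merged cluster DEHJMV
final tree: (((D:3/2,V:3/2):61/8,(E:1,J:1):65/8):27/16,(H:1/2,M:1/2):165/16)
total length: 135/4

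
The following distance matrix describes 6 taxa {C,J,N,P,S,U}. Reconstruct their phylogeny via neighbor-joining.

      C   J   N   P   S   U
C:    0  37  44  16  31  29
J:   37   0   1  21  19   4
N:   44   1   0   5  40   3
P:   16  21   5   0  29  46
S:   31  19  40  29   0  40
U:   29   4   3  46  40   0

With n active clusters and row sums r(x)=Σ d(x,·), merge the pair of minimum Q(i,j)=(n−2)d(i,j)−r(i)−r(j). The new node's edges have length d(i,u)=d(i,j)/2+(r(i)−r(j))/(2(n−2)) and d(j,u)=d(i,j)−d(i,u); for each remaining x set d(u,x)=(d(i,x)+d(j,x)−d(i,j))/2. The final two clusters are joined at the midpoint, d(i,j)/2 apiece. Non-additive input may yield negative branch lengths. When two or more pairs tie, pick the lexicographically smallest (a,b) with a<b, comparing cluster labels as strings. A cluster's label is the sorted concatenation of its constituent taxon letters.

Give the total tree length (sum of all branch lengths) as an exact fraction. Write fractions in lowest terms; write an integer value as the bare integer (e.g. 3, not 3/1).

111/2

step 1: merge (C,P) at d=16, Q=-210; branch lengths C→13, P→3; new cluster CP
  updated: d(CP,J)=21, d(CP,N)=33/2, d(CP,S)=22, d(CP,U)=59/2
step 2: merge (CP,S) at d=22, Q=-144; branch lengths CP→17/3, S→49/3; new cluster CPS
  updated: d(CPS,J)=9, d(CPS,N)=69/4, d(CPS,U)=95/4
step 3: merge (CPS,J) at d=9, Q=-46; branch lengths CPS→27/2, J→-9/2; new cluster CJPS
  updated: d(CJPS,N)=37/8, d(CJPS,U)=75/8
step 4: merge (CJPS,N) at d=37/8, Q=-17; branch lengths CJPS→11/2, N→-7/8; new cluster CJNPS
  updated: d(CJNPS,U)=31/8
step 5: merge (CJNPS,U) at d=31/8; branch lengths CJNPS→31/16, U→31/16; new cluster CJNPSU
final tree: (((((C:13,P:3):17/3,S:49/3):27/2,J:-9/2):11/2,N:-7/8):31/16,U:31/16)
total length: 111/2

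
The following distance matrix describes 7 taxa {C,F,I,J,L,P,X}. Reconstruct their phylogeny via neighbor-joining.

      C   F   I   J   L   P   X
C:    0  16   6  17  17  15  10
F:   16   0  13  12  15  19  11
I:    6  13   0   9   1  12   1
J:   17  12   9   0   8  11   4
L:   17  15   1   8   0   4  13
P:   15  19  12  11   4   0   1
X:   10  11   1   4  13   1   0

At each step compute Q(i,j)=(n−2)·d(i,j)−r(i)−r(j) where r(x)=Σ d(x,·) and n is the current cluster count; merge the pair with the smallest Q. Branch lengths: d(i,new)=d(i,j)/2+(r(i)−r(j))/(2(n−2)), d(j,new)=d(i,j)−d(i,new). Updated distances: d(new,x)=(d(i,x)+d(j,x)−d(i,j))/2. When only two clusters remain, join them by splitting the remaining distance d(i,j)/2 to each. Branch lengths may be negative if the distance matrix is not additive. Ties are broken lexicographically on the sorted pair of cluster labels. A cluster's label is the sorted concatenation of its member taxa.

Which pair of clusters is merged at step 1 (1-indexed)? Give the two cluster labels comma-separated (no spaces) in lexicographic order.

L,P

iteration 1: select L,P (d=4, Q=-100); attach at lengths (8/5, 12/5); label the merged cluster LP
  updated: d(C,LP)=14, d(F,LP)=15, d(I,LP)=9/2, d(J,LP)=15/2, d(LP,X)=5
iteration 2: select C,I (d=6, Q=-145/2); attach at lengths (107/16, -11/16); label the merged cluster CI
  updated: d(CI,F)=23/2, d(CI,J)=10, d(CI,LP)=25/4, d(CI,X)=5/2
iteration 3: select F,J (d=12, Q=-47); attach at lengths (26/3, 10/3); label the merged cluster FJ
  updated: d(CI,FJ)=19/4, d(FJ,LP)=21/4, d(FJ,X)=3/2
iteration 4: select CI,LP (d=25/4, Q=-35/2); attach at lengths (19/8, 31/8); label the merged cluster CILP
  updated: d(CILP,FJ)=15/8, d(CILP,X)=5/8
iteration 5: select CILP,FJ (d=15/8, Q=-4); attach at lengths (1/2, 11/8); label the merged cluster CFIJLP
  updated: d(CFIJLP,X)=1/8
iteration 6: select CFIJLP,X (d=1/8); attach at lengths (1/16, 1/16); label the merged cluster CFIJLPX
final tree: ((((C:107/16,I:-11/16):19/8,(L:8/5,P:12/5):31/8):1/2,(F:26/3,J:10/3):11/8):1/16,X:1/16)
total length: 121/4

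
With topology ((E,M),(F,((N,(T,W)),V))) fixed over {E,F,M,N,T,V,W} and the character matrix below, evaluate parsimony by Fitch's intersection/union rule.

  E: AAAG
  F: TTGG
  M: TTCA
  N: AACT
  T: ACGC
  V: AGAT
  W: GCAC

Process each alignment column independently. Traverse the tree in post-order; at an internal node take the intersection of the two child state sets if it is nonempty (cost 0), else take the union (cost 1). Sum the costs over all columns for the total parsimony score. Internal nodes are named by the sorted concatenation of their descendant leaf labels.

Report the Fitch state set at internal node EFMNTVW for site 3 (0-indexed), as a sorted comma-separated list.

EM@0: {A} ∪ {T} = {A,T} (union, +1)
TW@0: {A} ∪ {G} = {A,G} (union, +1)
NTW@0: {A} ∩ {A,G} = {A} (intersection, +0)
NTVW@0: {A} ∩ {A} = {A} (intersection, +0)
FNTVW@0: {T} ∪ {A} = {A,T} (union, +1)
EFMNTVW@0: {A,T} ∩ {A,T} = {A,T} (intersection, +0)
EM@1: {A} ∪ {T} = {A,T} (union, +1)
TW@1: {C} ∩ {C} = {C} (intersection, +0)
NTW@1: {A} ∪ {C} = {A,C} (union, +1)
NTVW@1: {A,C} ∪ {G} = {A,C,G} (union, +1)
FNTVW@1: {T} ∪ {A,C,G} = {A,C,G,T} (union, +1)
EFMNTVW@1: {A,T} ∩ {A,C,G,T} = {A,T} (intersection, +0)
EM@2: {A} ∪ {C} = {A,C} (union, +1)
TW@2: {G} ∪ {A} = {A,G} (union, +1)
NTW@2: {C} ∪ {A,G} = {A,C,G} (union, +1)
NTVW@2: {A,C,G} ∩ {A} = {A} (intersection, +0)
FNTVW@2: {G} ∪ {A} = {A,G} (union, +1)
EFMNTVW@2: {A,C} ∩ {A,G} = {A} (intersection, +0)
EM@3: {G} ∪ {A} = {A,G} (union, +1)
TW@3: {C} ∩ {C} = {C} (intersection, +0)
NTW@3: {T} ∪ {C} = {C,T} (union, +1)
NTVW@3: {C,T} ∩ {T} = {T} (intersection, +0)
FNTVW@3: {G} ∪ {T} = {G,T} (union, +1)
EFMNTVW@3: {A,G} ∩ {G,T} = {G} (intersection, +0)
per-site changes: [3, 4, 4, 3]; total = 14

G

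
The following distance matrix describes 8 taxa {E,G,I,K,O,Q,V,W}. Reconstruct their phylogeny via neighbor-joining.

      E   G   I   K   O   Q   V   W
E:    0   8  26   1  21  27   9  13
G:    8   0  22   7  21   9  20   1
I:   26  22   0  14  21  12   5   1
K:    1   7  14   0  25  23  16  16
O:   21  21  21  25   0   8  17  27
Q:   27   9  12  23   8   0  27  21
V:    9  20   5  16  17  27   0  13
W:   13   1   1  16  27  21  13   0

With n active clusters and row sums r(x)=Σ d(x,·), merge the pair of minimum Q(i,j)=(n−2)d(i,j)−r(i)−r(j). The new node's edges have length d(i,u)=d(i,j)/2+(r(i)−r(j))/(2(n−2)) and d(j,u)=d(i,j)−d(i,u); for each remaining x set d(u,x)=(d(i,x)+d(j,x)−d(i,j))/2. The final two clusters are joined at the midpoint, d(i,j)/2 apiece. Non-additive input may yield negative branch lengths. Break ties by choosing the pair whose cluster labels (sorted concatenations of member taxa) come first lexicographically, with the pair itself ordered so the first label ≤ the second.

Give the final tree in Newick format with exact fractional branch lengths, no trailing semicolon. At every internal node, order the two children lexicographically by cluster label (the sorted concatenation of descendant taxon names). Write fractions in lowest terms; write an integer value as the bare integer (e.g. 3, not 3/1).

((((E:4/5,K:1/5):211/32,G:13/32):57/32,((I:3/2,V:7/2):23/6,W:2/3):133/32):319/64,(O:61/12,Q:35/12):319/64)

iteration 1: select O,Q (d=8, Q=-219); attach at lengths (61/12, 35/12); label the merged cluster OQ
  updated: d(E,OQ)=20, d(G,OQ)=11, d(I,OQ)=25/2, d(K,OQ)=20, d(OQ,V)=18, d(OQ,W)=20
iteration 2: select E,K (d=1, Q=-146); attach at lengths (4/5, 1/5); label the merged cluster EK
  updated: d(EK,G)=7, d(EK,I)=39/2, d(EK,OQ)=39/2, d(EK,V)=12, d(EK,W)=14
iteration 3: select I,V (d=5, Q=-108); attach at lengths (3/2, 7/2); label the merged cluster IV
  updated: d(EK,IV)=53/4, d(G,IV)=37/2, d(IV,OQ)=51/4, d(IV,W)=9/2
iteration 4: select IV,W (d=9/2, Q=-75); attach at lengths (23/6, 2/3); label the merged cluster IVW
  updated: d(EK,IVW)=91/8, d(G,IVW)=15/2, d(IVW,OQ)=113/8
iteration 5: select EK,G (d=7, Q=-395/8); attach at lengths (211/32, 13/32); label the merged cluster EGK
  updated: d(EGK,IVW)=95/16, d(EGK,OQ)=47/4
iteration 6: select EGK,IVW (d=95/16, Q=-509/16); attach at lengths (57/32, 133/32); label the merged cluster EGIKVW
  updated: d(EGIKVW,OQ)=319/32
iteration 7: select EGIKVW,OQ (d=319/32); attach at lengths (319/64, 319/64); label the merged cluster EGIKOQVW
final tree: ((((E:4/5,K:1/5):211/32,G:13/32):57/32,((I:3/2,V:7/2):23/6,W:2/3):133/32):319/64,(O:61/12,Q:35/12):319/64)
total length: 1325/32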